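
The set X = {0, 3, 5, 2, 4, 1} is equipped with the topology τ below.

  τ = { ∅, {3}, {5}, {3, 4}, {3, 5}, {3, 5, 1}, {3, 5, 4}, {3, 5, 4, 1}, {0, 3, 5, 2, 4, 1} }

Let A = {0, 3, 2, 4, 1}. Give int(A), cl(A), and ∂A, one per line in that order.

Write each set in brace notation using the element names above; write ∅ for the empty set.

interior: largest open inside A is {3, 4} (from ∅, {3}, {3, 4})
cl via duality: int({5}) = {5}, so X∖{5} = {0, 3, 2, 4, 1}
cl∖int = {0, 2, 1}

int(A) = {3, 4}
cl(A)  = {0, 3, 2, 4, 1}
∂A     = {0, 2, 1}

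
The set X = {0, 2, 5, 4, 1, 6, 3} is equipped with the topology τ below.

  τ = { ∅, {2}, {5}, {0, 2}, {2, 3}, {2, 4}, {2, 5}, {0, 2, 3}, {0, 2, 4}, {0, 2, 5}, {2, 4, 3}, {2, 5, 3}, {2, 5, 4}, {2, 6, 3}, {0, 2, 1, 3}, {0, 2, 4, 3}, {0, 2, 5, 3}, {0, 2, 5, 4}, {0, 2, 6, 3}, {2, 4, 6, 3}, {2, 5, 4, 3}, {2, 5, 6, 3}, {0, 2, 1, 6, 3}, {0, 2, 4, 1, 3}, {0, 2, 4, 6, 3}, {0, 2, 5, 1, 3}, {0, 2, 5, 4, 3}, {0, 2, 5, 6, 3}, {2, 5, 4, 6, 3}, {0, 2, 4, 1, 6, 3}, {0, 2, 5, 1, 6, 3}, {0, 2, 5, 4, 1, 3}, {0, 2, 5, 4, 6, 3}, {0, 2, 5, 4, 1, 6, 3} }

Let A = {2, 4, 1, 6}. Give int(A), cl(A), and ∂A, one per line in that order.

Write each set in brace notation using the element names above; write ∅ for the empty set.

open subsets of A: ∅, {2}, {2, 4}; so int(A) = {2, 4}
closure: X∖int(X∖A) = X∖{5} = {0, 2, 4, 1, 6, 3}
∂A = {0, 2, 4, 1, 6, 3} minus {2, 4} = {0, 1, 6, 3}

int(A) = {2, 4}
cl(A)  = {0, 2, 4, 1, 6, 3}
∂A     = {0, 1, 6, 3}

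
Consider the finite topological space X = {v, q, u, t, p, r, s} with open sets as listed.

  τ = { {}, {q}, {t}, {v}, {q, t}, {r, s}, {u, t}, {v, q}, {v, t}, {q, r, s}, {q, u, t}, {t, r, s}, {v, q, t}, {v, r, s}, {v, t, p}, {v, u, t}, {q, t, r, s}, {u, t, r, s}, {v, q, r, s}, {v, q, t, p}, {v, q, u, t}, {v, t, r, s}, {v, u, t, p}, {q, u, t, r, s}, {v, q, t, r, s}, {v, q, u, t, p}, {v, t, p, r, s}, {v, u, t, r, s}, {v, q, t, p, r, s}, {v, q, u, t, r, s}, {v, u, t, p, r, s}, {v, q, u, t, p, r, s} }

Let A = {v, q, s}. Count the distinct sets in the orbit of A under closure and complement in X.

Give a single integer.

10

closure: X∖int(X∖A) = X∖{u, t} = {v, q, p, r, s}
Let k=closure and c=complement:
  1. A     = {v, q, s}
  2. kA    = {v, q, p, r, s}
  3. cA    = {u, t, p, r}
  4. ckA   = {u, t}
  5. kcA   = {u, t, p, r, s}
  6. kckA  = {u, t, p}
  7. ckcA  = {v, q}
  8. ckckA = {v, q, r, s}
  9. kckcA = {v, q, p}
  10. ckckcA = {u, t, r, s}
— saturated at 10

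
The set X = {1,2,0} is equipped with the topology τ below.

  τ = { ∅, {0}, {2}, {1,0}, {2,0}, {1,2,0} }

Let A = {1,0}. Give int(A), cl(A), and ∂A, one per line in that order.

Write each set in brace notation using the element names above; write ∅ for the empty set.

int(A) = {1,0}
cl(A)  = {1,0}
∂A     = ∅

U open, U⊆A: ∅, {0}, {1,0}. int(A) = ⋃ = {1,0}
X∖A={2}, int(X∖A)={2}, hence cl(A)={1,0}
∂A: remove int from cl → ∅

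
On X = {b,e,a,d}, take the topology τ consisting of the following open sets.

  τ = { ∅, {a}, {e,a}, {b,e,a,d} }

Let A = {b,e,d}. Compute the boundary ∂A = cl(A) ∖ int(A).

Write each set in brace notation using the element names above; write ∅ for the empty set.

opens ⊆ A: ∅; union → int = ∅
complement {a}; its interior {a}; cl(A) = X∖{a} = {b,e,d}
boundary = {b,e,d} ∖ ∅ = {b,e,d}

{b,e,d}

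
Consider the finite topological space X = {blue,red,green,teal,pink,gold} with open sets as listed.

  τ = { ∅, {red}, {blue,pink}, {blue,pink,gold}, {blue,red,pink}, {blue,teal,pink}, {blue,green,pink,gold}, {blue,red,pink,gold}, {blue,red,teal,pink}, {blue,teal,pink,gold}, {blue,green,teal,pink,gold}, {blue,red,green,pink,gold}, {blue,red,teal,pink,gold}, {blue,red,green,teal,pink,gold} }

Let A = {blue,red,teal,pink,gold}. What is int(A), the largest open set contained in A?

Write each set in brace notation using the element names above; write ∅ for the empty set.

U open, U⊆A: ∅, {red}, {blue,pink}, {blue,pink,gold}, {blue,teal,pink}, {blue,red,pink}, {blue,red,pink,gold}, {blue,teal,pink,gold}, {blue,red,teal,pink}, {blue,red,teal,pink,gold}. int(A) = ⋃ = {blue,red,teal,pink,gold}

{blue,red,teal,pink,gold}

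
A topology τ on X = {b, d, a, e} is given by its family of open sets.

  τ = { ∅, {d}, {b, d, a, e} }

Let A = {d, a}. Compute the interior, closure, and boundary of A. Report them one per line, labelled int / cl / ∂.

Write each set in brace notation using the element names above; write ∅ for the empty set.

int(A) = {d}
cl(A)  = {b, d, a, e}
∂A     = {b, a, e}

open subsets of A: ∅, {d}; so int(A) = {d}
closure: X∖int(X∖A) = X∖∅ = {b, d, a, e}
∂A = {b, d, a, e} minus {d} = {b, a, e}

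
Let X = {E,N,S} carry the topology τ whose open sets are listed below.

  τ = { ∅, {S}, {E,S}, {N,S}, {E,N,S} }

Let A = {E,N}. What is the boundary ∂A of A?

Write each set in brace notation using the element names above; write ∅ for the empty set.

{E,N}

opens ⊆ A: ∅; union → int = ∅
complement {S}; its interior {S}; cl(A) = X∖{S} = {E,N}
boundary = {E,N} ∖ ∅ = {E,N}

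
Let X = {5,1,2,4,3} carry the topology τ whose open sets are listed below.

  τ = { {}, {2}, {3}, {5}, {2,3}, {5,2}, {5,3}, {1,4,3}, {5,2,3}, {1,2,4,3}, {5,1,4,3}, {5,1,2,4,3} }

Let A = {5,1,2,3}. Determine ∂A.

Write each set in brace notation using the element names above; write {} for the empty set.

opens ⊆ A: {}, {2}, {5}, {3}, {2,3}, {5,3}, {5,2}, {5,2,3}; union → int = {5,2,3}
complement {4}; its interior {}; cl(A) = X∖{} = {5,1,2,4,3}
boundary = {5,1,2,4,3} ∖ {5,2,3} = {1,4}

{1,4}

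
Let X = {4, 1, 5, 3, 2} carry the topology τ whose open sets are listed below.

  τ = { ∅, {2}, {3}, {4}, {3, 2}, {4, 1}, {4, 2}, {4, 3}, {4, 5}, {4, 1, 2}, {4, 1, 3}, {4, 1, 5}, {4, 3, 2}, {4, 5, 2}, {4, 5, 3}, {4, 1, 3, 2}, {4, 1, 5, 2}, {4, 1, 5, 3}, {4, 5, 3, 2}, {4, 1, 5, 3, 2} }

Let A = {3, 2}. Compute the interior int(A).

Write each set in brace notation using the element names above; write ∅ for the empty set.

interior: largest open inside A is {3, 2} (from ∅, {2}, {3}, {3, 2})

{3, 2}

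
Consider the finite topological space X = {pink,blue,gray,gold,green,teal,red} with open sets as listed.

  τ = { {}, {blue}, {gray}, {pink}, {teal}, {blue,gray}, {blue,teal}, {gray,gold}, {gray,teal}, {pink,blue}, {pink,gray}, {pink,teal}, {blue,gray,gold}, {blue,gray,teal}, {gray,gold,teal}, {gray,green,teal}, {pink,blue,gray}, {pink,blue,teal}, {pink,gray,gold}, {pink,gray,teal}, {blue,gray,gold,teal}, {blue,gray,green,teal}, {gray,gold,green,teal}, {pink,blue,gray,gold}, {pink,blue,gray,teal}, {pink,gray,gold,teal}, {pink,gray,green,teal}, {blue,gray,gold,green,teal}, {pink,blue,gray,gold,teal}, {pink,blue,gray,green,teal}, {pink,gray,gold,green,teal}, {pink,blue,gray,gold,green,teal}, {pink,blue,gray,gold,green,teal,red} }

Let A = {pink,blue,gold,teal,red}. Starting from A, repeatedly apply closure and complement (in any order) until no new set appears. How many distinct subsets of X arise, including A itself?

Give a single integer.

8

cl via duality: int({gray,green}) = {gray}, so X∖{gray} = {pink,blue,gold,green,teal,red}
Write k for closure, c for complement:
  1. A     = {pink,blue,gold,teal,red}
  2. kA    = {pink,blue,gold,green,teal,red}
  3. cA    = {gray,green}
  4. ckA   = {gray}
  5. kcA   = {gray,gold,green,red}
  6. ckcA  = {pink,blue,teal}
  7. kckcA = {pink,blue,green,teal,red}
  8. ckckcA = {gray,gold}
applying k or c yields no new set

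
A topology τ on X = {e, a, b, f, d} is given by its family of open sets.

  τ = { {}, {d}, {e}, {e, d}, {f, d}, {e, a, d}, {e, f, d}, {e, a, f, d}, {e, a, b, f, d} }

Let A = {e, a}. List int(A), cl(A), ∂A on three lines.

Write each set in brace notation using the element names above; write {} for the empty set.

int(A) = {e}
cl(A)  = {e, a, b}
∂A     = {a, b}

opens ⊆ A: {}, {e}; union → int = {e}
complement {b, f, d}; its interior {f, d}; cl(A) = X∖{f, d} = {e, a, b}
boundary = {e, a, b} ∖ {e} = {a, b}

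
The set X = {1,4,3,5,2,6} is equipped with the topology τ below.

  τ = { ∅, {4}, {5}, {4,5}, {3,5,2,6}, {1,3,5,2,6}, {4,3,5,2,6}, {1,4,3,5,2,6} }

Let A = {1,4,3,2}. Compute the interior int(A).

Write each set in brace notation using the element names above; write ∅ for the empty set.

open subsets of A: ∅, {4}; so int(A) = {4}

{4}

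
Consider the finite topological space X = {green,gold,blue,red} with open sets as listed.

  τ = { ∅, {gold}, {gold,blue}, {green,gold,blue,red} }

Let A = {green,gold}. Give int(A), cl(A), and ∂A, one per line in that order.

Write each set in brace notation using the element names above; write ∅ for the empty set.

int(A) = {gold}
cl(A)  = {green,gold,blue,red}
∂A     = {green,blue,red}

interior: largest open inside A is {gold} (from ∅, {gold})
cl via duality: int({blue,red}) = ∅, so X∖∅ = {green,gold,blue,red}
cl∖int = {green,blue,red}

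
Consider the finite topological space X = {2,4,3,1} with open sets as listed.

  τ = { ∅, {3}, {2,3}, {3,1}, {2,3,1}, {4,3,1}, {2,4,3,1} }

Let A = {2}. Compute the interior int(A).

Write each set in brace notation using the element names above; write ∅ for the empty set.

opens ⊆ A: ∅; union → int = ∅

∅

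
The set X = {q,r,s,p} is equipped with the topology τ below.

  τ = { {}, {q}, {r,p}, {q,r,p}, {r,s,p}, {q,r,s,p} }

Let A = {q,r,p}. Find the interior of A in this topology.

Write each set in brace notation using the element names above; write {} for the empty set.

{q,r,p}

open subsets of A: {}, {q}, {r,p}, {q,r,p}; so int(A) = {q,r,p}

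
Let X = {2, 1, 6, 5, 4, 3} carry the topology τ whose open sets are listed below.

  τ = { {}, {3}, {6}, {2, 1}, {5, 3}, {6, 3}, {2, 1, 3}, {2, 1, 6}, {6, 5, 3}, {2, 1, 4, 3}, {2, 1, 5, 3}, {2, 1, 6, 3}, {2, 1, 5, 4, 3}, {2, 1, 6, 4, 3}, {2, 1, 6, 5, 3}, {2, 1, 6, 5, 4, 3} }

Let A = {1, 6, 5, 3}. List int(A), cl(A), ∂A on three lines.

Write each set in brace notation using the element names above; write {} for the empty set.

U open, U⊆A: {}, {6}, {3}, {5, 3}, {6, 3}, {6, 5, 3}. int(A) = ⋃ = {6, 5, 3}
X∖A={2, 4}, int(X∖A)={}, hence cl(A)={2, 1, 6, 5, 4, 3}
∂A: remove int from cl → {2, 1, 4}

int(A) = {6, 5, 3}
cl(A)  = {2, 1, 6, 5, 4, 3}
∂A     = {2, 1, 4}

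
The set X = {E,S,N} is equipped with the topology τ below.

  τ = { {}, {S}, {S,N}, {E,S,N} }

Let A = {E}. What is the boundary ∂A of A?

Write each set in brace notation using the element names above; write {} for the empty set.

{E}

U open, U⊆A: {}. int(A) = ⋃ = {}
X∖A={S,N}, int(X∖A)={S,N}, hence cl(A)={E}
∂A: remove int from cl → {E}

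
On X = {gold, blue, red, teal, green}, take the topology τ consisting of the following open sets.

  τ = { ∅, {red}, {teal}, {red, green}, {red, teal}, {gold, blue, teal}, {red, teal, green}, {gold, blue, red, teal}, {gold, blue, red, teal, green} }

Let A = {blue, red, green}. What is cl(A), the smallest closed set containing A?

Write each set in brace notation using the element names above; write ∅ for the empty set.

closure: X∖int(X∖A) = X∖{teal} = {gold, blue, red, green}

{gold, blue, red, green}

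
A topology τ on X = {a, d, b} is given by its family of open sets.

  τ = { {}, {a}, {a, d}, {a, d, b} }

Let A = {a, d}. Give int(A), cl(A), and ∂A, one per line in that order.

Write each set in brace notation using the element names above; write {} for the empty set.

int(A) = {a, d}
cl(A)  = {a, d, b}
∂A     = {b}

U open, U⊆A: {}, {a}, {a, d}. int(A) = ⋃ = {a, d}
X∖A={b}, int(X∖A)={}, hence cl(A)={a, d, b}
∂A: remove int from cl → {b}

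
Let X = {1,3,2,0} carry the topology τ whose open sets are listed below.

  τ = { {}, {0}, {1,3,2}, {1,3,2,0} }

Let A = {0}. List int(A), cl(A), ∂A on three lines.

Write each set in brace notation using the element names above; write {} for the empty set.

int(A) = {0}
cl(A)  = {0}
∂A     = {}

interior: largest open inside A is {0} (from {}, {0})
cl via duality: int({1,3,2}) = {1,3,2}, so X∖{1,3,2} = {0}
cl∖int = {}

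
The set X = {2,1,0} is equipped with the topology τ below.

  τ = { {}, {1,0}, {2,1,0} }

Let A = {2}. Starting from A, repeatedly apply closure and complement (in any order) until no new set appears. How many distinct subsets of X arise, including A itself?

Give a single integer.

4

cl via duality: int({1,0}) = {1,0}, so X∖{1,0} = {2}
Write k for closure, c for complement:
  1. A     = {2}
  2. cA    = {1,0}
  3. kcA   = {2,1,0}
  4. ckcA  = {}
applying k or c yields no new set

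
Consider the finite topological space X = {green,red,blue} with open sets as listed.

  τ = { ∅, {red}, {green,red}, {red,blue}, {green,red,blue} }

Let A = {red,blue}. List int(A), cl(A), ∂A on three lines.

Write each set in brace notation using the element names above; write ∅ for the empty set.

int(A) = {red,blue}
cl(A)  = {green,red,blue}
∂A     = {green}

open subsets of A: ∅, {red}, {red,blue}; so int(A) = {red,blue}
closure: X∖int(X∖A) = X∖∅ = {green,red,blue}
∂A = {green,red,blue} minus {red,blue} = {green}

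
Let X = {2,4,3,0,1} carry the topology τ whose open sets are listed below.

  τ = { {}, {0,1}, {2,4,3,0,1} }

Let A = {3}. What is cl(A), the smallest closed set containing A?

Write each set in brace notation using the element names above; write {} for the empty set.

{2,4,3}

complement {2,4,0,1}; its interior {0,1}; cl(A) = X∖{0,1} = {2,4,3}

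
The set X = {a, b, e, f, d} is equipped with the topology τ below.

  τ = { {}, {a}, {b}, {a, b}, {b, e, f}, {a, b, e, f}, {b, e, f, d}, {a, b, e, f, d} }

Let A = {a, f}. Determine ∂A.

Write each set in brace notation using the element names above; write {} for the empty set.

{e, f, d}

interior: largest open inside A is {a} (from {}, {a})
cl via duality: int({b, e, d}) = {b}, so X∖{b} = {a, e, f, d}
cl∖int = {e, f, d}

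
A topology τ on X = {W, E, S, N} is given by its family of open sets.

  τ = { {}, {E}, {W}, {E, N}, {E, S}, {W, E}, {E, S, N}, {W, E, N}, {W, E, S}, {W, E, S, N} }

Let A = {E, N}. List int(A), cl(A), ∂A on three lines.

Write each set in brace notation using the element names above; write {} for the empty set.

open subsets of A: {}, {E}, {E, N}; so int(A) = {E, N}
closure: X∖int(X∖A) = X∖{W} = {E, S, N}
∂A = {E, S, N} minus {E, N} = {S}

int(A) = {E, N}
cl(A)  = {E, S, N}
∂A     = {S}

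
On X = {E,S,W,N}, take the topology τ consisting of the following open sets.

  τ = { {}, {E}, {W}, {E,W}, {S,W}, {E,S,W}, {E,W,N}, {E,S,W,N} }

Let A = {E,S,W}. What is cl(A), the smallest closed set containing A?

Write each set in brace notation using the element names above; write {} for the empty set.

complement {N}; its interior {}; cl(A) = X∖{} = {E,S,W,N}

{E,S,W,N}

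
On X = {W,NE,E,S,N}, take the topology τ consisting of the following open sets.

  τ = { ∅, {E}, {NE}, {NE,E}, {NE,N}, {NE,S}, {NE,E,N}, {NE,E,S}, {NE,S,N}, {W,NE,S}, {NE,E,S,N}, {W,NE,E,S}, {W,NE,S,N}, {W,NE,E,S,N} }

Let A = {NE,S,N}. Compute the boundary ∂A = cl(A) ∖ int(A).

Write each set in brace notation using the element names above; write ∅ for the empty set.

opens ⊆ A: ∅, {NE}, {NE,S}, {NE,N}, {NE,S,N}; union → int = {NE,S,N}
complement {W,E}; its interior {E}; cl(A) = X∖{E} = {W,NE,S,N}
boundary = {W,NE,S,N} ∖ {NE,S,N} = {W}

{W}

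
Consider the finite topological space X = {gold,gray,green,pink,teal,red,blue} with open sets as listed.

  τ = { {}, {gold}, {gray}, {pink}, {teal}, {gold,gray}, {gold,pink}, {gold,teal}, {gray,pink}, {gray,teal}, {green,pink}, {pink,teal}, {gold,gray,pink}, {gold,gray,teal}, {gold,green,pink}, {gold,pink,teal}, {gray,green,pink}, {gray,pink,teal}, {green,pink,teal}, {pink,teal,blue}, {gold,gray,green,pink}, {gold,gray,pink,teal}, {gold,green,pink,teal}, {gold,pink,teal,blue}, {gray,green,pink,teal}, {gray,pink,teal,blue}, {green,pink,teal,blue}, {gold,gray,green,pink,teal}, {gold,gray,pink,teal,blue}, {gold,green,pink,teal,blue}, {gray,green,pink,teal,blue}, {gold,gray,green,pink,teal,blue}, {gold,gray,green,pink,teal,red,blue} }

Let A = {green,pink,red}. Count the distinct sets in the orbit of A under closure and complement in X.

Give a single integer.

6

complement {gold,gray,teal,blue}; its interior {gold,gray,teal}; cl(A) = X∖{gold,gray,teal} = {green,pink,red,blue}
With k = closure, c = complement:
  1. A     = {green,pink,red}
  2. kA    = {green,pink,red,blue}
  3. cA    = {gold,gray,teal,blue}
  4. ckA   = {gold,gray,teal}
  5. kcA   = {gold,gray,teal,red,blue}
  6. ckcA  = {green,pink}
k, c of each give nothing new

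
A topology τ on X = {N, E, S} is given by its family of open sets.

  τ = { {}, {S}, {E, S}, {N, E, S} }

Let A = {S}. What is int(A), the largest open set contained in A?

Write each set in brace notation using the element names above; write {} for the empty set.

{S}

interior: largest open inside A is {S} (from {}, {S})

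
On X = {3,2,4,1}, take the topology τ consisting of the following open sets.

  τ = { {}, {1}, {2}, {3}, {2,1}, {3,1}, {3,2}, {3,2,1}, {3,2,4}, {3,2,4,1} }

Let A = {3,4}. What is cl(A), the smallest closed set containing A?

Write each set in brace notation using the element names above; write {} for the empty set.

{3,4}

closure: X∖int(X∖A) = X∖{2,1} = {3,4}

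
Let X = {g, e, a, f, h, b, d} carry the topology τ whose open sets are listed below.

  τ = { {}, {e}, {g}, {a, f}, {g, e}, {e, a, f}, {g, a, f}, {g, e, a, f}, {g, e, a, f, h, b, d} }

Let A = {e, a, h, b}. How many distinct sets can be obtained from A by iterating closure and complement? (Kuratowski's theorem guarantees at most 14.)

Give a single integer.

complement {g, f, d}; its interior {g}; cl(A) = X∖{g} = {e, a, f, h, b, d}
With k = closure, c = complement:
  1. A     = {e, a, h, b}
  2. kA    = {e, a, f, h, b, d}
  3. cA    = {g, f, d}
  4. ckA   = {g}
  5. kcA   = {g, a, f, h, b, d}
  6. kckA  = {g, h, b, d}
  7. ckcA  = {e}
  8. ckckA = {e, a, f}
  9. kckcA = {e, h, b, d}
  10. ckckcA = {g, a, f}
k, c of each give nothing new

10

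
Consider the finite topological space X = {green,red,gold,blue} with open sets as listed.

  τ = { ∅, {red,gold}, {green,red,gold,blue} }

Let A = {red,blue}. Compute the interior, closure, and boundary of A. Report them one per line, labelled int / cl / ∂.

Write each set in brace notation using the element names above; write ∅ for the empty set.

int(A) = ∅
cl(A)  = {green,red,gold,blue}
∂A     = {green,red,gold,blue}

opens ⊆ A: ∅; union → int = ∅
complement {green,gold}; its interior ∅; cl(A) = X∖∅ = {green,red,gold,blue}
boundary = {green,red,gold,blue} ∖ ∅ = {green,red,gold,blue}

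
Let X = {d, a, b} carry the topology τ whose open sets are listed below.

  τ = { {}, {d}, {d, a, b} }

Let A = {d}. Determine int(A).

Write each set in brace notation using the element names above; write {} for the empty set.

{d}

open subsets of A: {}, {d}; so int(A) = {d}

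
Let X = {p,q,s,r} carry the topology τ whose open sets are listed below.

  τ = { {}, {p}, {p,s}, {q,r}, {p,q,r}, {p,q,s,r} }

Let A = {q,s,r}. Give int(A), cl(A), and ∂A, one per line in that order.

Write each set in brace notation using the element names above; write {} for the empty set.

int(A) = {q,r}
cl(A)  = {q,s,r}
∂A     = {s}

U open, U⊆A: {}, {q,r}. int(A) = ⋃ = {q,r}
X∖A={p}, int(X∖A)={p}, hence cl(A)={q,s,r}
∂A: remove int from cl → {s}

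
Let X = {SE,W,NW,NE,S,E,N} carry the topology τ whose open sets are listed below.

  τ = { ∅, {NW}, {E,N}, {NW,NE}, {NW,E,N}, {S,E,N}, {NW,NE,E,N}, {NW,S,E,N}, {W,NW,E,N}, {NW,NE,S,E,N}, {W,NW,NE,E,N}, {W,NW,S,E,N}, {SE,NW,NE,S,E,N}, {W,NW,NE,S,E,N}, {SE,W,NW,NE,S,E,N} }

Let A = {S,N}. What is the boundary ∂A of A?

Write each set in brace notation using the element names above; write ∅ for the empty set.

{SE,W,S,E,N}

interior: largest open inside A is ∅ (from ∅)
cl via duality: int({SE,W,NW,NE,E}) = {NW,NE}, so X∖{NW,NE} = {SE,W,S,E,N}
cl∖int = {SE,W,S,E,N}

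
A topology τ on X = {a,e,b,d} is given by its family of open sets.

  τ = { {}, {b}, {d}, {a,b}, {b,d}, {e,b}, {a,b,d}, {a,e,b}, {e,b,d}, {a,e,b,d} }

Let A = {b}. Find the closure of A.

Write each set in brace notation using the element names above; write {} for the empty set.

{a,e,b}

closure: X∖int(X∖A) = X∖{d} = {a,e,b}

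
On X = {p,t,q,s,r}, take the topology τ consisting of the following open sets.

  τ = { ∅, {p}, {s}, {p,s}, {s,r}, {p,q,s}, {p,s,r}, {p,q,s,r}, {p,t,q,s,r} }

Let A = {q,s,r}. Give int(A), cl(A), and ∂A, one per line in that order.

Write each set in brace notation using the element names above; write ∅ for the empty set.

open subsets of A: ∅, {s}, {s,r}; so int(A) = {s,r}
closure: X∖int(X∖A) = X∖{p} = {t,q,s,r}
∂A = {t,q,s,r} minus {s,r} = {t,q}

int(A) = {s,r}
cl(A)  = {t,q,s,r}
∂A     = {t,q}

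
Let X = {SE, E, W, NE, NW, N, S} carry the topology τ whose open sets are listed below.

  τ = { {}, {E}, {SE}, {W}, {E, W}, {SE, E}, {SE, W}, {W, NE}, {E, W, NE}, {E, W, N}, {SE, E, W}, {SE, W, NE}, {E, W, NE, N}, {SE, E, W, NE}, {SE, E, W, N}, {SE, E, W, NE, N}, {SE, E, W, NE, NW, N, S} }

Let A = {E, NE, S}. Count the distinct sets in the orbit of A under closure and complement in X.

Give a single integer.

8

complement {SE, W, NW, N}; its interior {SE, W}; cl(A) = X∖{SE, W} = {E, NE, NW, N, S}
With k = closure, c = complement:
  1. A     = {E, NE, S}
  2. kA    = {E, NE, NW, N, S}
  3. cA    = {SE, W, NW, N}
  4. ckA   = {SE, W}
  5. kcA   = {SE, W, NE, NW, N, S}
  6. ckcA  = {E}
  7. kckcA = {E, NW, N, S}
  8. ckckcA = {SE, W, NE}
k, c of each give nothing new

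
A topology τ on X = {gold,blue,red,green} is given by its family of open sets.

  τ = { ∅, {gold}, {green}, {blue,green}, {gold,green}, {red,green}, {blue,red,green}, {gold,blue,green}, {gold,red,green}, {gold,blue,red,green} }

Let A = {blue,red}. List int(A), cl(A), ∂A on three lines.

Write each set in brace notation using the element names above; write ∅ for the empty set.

open subsets of A: ∅; so int(A) = ∅
closure: X∖int(X∖A) = X∖{gold,green} = {blue,red}
∂A = {blue,red} minus ∅ = {blue,red}

int(A) = ∅
cl(A)  = {blue,red}
∂A     = {blue,red}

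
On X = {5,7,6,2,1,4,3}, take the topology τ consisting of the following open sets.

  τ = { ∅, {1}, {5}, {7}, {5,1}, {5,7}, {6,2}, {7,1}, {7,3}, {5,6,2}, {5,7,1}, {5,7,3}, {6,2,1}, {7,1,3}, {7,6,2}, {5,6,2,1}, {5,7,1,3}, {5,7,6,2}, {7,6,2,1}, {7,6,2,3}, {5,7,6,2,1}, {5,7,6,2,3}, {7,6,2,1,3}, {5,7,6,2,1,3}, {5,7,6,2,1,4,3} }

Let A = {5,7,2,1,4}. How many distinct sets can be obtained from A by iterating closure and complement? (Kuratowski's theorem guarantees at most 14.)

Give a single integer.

10

cl via duality: int({6,3}) = ∅, so X∖∅ = {5,7,6,2,1,4,3}
Write k for closure, c for complement:
  1. A     = {5,7,2,1,4}
  2. kA    = {5,7,6,2,1,4,3}
  3. cA    = {6,3}
  4. ckA   = ∅
  5. kcA   = {6,2,4,3}
  6. ckcA  = {5,7,1}
  7. kckcA = {5,7,1,4,3}
  8. ckckcA = {6,2}
  9. kckckcA = {6,2,4}
  10. ckckckcA = {5,7,1,3}
applying k or c yields no new set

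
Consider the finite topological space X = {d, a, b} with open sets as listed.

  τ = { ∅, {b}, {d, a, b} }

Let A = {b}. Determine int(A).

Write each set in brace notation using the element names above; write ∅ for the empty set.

{b}

U open, U⊆A: ∅, {b}. int(A) = ⋃ = {b}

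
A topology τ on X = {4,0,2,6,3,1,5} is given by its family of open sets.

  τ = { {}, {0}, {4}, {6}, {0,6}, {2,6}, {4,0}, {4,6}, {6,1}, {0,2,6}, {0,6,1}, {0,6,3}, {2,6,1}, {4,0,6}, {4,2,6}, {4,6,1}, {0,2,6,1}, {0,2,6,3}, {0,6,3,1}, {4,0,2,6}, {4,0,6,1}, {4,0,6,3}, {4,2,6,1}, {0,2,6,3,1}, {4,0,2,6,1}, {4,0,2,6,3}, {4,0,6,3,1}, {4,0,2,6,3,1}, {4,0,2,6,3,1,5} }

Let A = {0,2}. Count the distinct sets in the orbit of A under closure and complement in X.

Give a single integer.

cl via duality: int({4,6,3,1,5}) = {4,6,1}, so X∖{4,6,1} = {0,2,3,5}
Write k for closure, c for complement:
  1. A     = {0,2}
  2. kA    = {0,2,3,5}
  3. cA    = {4,6,3,1,5}
  4. ckA   = {4,6,1}
  5. kcA   = {4,2,6,3,1,5}
  6. ckcA  = {0}
  7. kckcA = {0,3,5}
  8. ckckcA = {4,2,6,1}
applying k or c yields no new set

8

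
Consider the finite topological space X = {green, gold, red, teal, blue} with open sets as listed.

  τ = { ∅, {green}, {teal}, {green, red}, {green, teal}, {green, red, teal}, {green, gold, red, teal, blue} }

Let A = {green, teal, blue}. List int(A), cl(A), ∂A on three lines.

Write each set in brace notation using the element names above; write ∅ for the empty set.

int(A) = {green, teal}
cl(A)  = {green, gold, red, teal, blue}
∂A     = {gold, red, blue}

opens ⊆ A: ∅, {teal}, {green}, {green, teal}; union → int = {green, teal}
complement {gold, red}; its interior ∅; cl(A) = X∖∅ = {green, gold, red, teal, blue}
boundary = {green, gold, red, teal, blue} ∖ {green, teal} = {gold, red, blue}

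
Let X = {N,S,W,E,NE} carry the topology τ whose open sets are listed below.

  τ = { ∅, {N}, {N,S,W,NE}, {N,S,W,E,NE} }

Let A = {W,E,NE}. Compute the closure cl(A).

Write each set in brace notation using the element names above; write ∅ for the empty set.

complement {N,S}; its interior {N}; cl(A) = X∖{N} = {S,W,E,NE}

{S,W,E,NE}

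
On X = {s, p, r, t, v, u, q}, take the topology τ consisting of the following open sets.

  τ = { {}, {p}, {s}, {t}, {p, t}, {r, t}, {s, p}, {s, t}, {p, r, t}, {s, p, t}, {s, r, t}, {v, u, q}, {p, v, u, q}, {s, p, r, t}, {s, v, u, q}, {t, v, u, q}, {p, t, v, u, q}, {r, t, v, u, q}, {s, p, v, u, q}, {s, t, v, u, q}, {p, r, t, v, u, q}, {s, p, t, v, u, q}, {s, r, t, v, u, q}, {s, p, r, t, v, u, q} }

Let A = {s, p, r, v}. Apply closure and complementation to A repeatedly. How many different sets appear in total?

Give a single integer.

8

complement {t, u, q}; its interior {t}; cl(A) = X∖{t} = {s, p, r, v, u, q}
With k = closure, c = complement:
  1. A     = {s, p, r, v}
  2. kA    = {s, p, r, v, u, q}
  3. cA    = {t, u, q}
  4. ckA   = {t}
  5. kcA   = {r, t, v, u, q}
  6. kckA  = {r, t}
  7. ckcA  = {s, p}
  8. ckckA = {s, p, v, u, q}
k, c of each give nothing new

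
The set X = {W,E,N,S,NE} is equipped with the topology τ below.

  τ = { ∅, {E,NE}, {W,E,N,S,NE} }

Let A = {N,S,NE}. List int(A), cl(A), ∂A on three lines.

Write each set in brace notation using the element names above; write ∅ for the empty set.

int(A) = ∅
cl(A)  = {W,E,N,S,NE}
∂A     = {W,E,N,S,NE}

interior: largest open inside A is ∅ (from ∅)
cl via duality: int({W,E}) = ∅, so X∖∅ = {W,E,N,S,NE}
cl∖int = {W,E,N,S,NE}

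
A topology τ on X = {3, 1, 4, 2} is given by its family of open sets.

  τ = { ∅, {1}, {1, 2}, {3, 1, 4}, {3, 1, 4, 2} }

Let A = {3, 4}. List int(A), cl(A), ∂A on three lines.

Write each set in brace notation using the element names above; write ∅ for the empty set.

int(A) = ∅
cl(A)  = {3, 4}
∂A     = {3, 4}

U open, U⊆A: ∅. int(A) = ⋃ = ∅
X∖A={1, 2}, int(X∖A)={1, 2}, hence cl(A)={3, 4}
∂A: remove int from cl → {3, 4}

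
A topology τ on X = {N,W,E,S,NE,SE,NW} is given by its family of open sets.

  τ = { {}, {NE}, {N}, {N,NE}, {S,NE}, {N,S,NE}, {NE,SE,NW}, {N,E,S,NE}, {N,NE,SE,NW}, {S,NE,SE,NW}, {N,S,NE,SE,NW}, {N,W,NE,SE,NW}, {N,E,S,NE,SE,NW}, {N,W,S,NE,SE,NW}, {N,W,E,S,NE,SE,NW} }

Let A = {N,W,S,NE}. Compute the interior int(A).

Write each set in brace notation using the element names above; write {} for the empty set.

{N,S,NE}

open subsets of A: {}, {N}, {NE}, {S,NE}, {N,NE}, {N,S,NE}; so int(A) = {N,S,NE}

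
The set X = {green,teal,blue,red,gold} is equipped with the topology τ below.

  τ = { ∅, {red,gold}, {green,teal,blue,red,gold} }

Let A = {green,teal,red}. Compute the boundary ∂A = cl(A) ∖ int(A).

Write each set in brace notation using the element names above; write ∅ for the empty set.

{green,teal,blue,red,gold}

U open, U⊆A: ∅. int(A) = ⋃ = ∅
X∖A={blue,gold}, int(X∖A)=∅, hence cl(A)={green,teal,blue,red,gold}
∂A: remove int from cl → {green,teal,blue,red,gold}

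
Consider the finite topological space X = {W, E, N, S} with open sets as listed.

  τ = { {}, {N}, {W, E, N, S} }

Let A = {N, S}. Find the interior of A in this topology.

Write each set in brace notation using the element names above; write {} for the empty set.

open subsets of A: {}, {N}; so int(A) = {N}

{N}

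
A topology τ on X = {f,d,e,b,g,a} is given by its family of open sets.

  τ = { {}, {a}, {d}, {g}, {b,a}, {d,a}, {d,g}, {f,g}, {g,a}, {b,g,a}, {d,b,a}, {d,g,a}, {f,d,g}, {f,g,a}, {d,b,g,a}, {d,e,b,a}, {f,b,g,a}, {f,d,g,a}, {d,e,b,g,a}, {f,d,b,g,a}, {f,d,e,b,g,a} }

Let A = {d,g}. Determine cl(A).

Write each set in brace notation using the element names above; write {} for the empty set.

{f,d,e,g}

X∖A={f,e,b,a}, int(X∖A)={b,a}, hence cl(A)={f,d,e,g}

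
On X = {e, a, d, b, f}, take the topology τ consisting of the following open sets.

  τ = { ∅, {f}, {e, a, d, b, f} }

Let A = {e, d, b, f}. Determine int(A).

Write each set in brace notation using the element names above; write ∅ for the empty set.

{f}

U open, U⊆A: ∅, {f}. int(A) = ⋃ = {f}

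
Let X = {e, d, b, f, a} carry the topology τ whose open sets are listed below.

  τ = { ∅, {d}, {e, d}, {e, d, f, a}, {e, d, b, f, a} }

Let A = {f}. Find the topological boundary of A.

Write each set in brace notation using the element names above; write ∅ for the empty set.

{b, f, a}

opens ⊆ A: ∅; union → int = ∅
complement {e, d, b, a}; its interior {e, d}; cl(A) = X∖{e, d} = {b, f, a}
boundary = {b, f, a} ∖ ∅ = {b, f, a}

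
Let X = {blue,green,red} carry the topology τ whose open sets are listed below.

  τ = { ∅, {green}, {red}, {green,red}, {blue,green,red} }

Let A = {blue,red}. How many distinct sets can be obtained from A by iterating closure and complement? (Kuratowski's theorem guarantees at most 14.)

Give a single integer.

X∖A={green}, int(X∖A)={green}, hence cl(A)={blue,red}
Orbit (k=closure, c=complement):
  1. A     = {blue,red}
  2. cA    = {green}
  3. kcA   = {blue,green}
  4. ckcA  = {red}
(closed under both — stop)

4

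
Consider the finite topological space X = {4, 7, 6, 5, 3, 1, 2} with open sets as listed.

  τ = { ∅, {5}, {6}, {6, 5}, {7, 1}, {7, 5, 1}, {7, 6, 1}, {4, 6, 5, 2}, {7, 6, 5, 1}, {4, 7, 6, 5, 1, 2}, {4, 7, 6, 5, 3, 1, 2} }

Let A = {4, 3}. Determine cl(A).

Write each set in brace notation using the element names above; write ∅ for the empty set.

{4, 3, 2}

X∖A={7, 6, 5, 1, 2}, int(X∖A)={7, 6, 5, 1}, hence cl(A)={4, 3, 2}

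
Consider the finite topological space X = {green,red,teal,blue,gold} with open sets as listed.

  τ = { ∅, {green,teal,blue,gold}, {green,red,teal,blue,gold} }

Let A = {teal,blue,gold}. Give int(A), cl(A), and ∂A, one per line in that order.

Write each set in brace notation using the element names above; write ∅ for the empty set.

int(A) = ∅
cl(A)  = {green,red,teal,blue,gold}
∂A     = {green,red,teal,blue,gold}

U open, U⊆A: ∅. int(A) = ⋃ = ∅
X∖A={green,red}, int(X∖A)=∅, hence cl(A)={green,red,teal,blue,gold}
∂A: remove int from cl → {green,red,teal,blue,gold}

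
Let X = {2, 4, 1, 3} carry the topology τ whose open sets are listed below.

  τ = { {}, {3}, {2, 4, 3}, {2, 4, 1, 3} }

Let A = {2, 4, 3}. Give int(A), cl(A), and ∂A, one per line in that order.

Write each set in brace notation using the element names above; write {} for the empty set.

int(A) = {2, 4, 3}
cl(A)  = {2, 4, 1, 3}
∂A     = {1}

opens ⊆ A: {}, {3}, {2, 4, 3}; union → int = {2, 4, 3}
complement {1}; its interior {}; cl(A) = X∖{} = {2, 4, 1, 3}
boundary = {2, 4, 1, 3} ∖ {2, 4, 3} = {1}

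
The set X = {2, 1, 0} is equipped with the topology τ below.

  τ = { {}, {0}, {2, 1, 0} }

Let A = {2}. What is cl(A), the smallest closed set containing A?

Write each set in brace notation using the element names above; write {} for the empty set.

complement {1, 0}; its interior {0}; cl(A) = X∖{0} = {2, 1}

{2, 1}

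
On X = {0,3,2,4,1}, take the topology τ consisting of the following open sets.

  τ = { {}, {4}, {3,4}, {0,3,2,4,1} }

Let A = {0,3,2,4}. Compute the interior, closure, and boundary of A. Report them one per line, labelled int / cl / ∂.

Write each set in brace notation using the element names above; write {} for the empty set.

interior: largest open inside A is {3,4} (from {}, {4}, {3,4})
cl via duality: int({1}) = {}, so X∖{} = {0,3,2,4,1}
cl∖int = {0,2,1}

int(A) = {3,4}
cl(A)  = {0,3,2,4,1}
∂A     = {0,2,1}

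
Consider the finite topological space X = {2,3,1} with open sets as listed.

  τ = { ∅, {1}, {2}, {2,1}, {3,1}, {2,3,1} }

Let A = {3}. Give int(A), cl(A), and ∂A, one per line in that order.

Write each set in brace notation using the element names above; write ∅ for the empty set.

interior: largest open inside A is ∅ (from ∅)
cl via duality: int({2,1}) = {2,1}, so X∖{2,1} = {3}
cl∖int = {3}

int(A) = ∅
cl(A)  = {3}
∂A     = {3}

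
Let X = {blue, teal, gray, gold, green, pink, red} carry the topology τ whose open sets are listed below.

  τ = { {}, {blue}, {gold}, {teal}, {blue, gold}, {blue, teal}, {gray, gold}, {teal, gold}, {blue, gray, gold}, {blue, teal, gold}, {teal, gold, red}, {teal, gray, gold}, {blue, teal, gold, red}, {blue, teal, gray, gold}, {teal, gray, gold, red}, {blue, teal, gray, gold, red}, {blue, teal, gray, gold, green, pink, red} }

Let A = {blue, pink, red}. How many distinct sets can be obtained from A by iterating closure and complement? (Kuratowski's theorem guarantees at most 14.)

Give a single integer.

X∖A={teal, gray, gold, green}, int(X∖A)={teal, gray, gold}, hence cl(A)={blue, green, pink, red}
Orbit (k=closure, c=complement):
  1. A     = {blue, pink, red}
  2. kA    = {blue, green, pink, red}
  3. cA    = {teal, gray, gold, green}
  4. ckA   = {teal, gray, gold}
  5. kcA   = {teal, gray, gold, green, pink, red}
  6. ckcA  = {blue}
  7. kckcA = {blue, green, pink}
  8. ckckcA = {teal, gray, gold, red}
(closed under both — stop)

8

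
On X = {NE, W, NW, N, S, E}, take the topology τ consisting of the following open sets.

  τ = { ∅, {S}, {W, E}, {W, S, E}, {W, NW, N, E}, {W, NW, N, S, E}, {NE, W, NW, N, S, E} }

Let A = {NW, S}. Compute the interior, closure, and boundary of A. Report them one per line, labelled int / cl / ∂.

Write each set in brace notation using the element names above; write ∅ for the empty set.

int(A) = {S}
cl(A)  = {NE, NW, N, S}
∂A     = {NE, NW, N}

interior: largest open inside A is {S} (from ∅, {S})
cl via duality: int({NE, W, N, E}) = {W, E}, so X∖{W, E} = {NE, NW, N, S}
cl∖int = {NE, NW, N}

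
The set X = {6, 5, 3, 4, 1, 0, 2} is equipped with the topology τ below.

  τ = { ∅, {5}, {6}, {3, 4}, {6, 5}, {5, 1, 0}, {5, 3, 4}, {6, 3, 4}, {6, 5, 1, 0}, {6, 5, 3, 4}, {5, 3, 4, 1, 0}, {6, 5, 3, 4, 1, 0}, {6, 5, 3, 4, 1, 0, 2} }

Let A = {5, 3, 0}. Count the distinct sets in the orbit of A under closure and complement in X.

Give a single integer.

12

complement {6, 4, 1, 2}; its interior {6}; cl(A) = X∖{6} = {5, 3, 4, 1, 0, 2}
With k = closure, c = complement:
  1. A     = {5, 3, 0}
  2. kA    = {5, 3, 4, 1, 0, 2}
  3. cA    = {6, 4, 1, 2}
  4. ckA   = {6}
  5. kcA   = {6, 3, 4, 1, 0, 2}
  6. kckA  = {6, 2}
  7. ckcA  = {5}
  8. ckckA = {5, 3, 4, 1, 0}
  9. kckcA = {5, 1, 0, 2}
  10. ckckcA = {6, 3, 4}
  11. kckckcA = {6, 3, 4, 2}
  12. ckckckcA = {5, 1, 0}
k, c of each give nothing new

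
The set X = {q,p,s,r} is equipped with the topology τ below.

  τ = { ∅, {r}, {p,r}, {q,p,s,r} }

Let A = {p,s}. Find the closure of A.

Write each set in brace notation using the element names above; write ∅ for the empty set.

{q,p,s}

closure: X∖int(X∖A) = X∖{r} = {q,p,s}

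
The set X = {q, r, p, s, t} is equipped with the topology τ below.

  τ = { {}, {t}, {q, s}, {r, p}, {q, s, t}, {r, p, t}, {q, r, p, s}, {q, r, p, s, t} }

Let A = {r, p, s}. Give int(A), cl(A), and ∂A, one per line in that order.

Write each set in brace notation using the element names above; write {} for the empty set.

int(A) = {r, p}
cl(A)  = {q, r, p, s}
∂A     = {q, s}

interior: largest open inside A is {r, p} (from {}, {r, p})
cl via duality: int({q, t}) = {t}, so X∖{t} = {q, r, p, s}
cl∖int = {q, s}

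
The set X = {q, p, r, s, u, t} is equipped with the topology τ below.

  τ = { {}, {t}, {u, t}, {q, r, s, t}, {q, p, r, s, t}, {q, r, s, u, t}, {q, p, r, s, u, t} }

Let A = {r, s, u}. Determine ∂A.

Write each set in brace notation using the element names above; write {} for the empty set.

opens ⊆ A: {}; union → int = {}
complement {q, p, t}; its interior {t}; cl(A) = X∖{t} = {q, p, r, s, u}
boundary = {q, p, r, s, u} ∖ {} = {q, p, r, s, u}

{q, p, r, s, u}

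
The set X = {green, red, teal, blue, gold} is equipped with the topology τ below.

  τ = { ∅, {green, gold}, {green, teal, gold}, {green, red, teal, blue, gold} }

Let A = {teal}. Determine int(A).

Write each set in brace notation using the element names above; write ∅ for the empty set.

interior: largest open inside A is ∅ (from ∅)

∅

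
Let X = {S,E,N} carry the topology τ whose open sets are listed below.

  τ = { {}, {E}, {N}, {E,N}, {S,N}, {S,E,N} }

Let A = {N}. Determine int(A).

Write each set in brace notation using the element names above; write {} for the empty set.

{N}

opens ⊆ A: {}, {N}; union → int = {N}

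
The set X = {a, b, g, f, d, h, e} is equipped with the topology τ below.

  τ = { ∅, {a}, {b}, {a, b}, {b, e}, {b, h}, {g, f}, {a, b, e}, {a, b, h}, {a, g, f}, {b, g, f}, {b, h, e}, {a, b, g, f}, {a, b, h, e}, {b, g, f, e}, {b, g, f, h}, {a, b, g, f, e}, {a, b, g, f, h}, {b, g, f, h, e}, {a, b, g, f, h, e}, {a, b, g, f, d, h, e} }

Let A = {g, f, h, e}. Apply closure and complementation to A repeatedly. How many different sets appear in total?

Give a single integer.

cl via duality: int({a, b, d}) = {a, b}, so X∖{a, b} = {g, f, d, h, e}
Write k for closure, c for complement:
  1. A     = {g, f, h, e}
  2. kA    = {g, f, d, h, e}
  3. cA    = {a, b, d}
  4. ckA   = {a, b}
  5. kcA   = {a, b, d, h, e}
  6. ckcA  = {g, f}
  7. kckcA = {g, f, d}
  8. ckckcA = {a, b, h, e}
applying k or c yields no new set

8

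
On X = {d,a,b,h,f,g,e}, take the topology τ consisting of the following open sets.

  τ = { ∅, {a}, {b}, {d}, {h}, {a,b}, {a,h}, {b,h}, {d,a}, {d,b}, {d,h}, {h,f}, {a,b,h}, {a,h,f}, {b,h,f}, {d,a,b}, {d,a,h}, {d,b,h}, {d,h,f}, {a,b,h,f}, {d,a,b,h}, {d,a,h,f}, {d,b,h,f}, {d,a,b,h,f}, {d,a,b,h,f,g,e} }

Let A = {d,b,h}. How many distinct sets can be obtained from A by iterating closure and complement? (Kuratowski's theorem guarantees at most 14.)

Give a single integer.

6

complement {a,f,g,e}; its interior {a}; cl(A) = X∖{a} = {d,b,h,f,g,e}
With k = closure, c = complement:
  1. A     = {d,b,h}
  2. kA    = {d,b,h,f,g,e}
  3. cA    = {a,f,g,e}
  4. ckA   = {a}
  5. kckA  = {a,g,e}
  6. ckckA = {d,b,h,f}
k, c of each give nothing new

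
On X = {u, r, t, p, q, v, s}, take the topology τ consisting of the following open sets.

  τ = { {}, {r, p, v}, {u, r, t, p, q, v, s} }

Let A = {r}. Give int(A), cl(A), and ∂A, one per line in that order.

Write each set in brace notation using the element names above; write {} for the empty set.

int(A) = {}
cl(A)  = {u, r, t, p, q, v, s}
∂A     = {u, r, t, p, q, v, s}

open subsets of A: {}; so int(A) = {}
closure: X∖int(X∖A) = X∖{} = {u, r, t, p, q, v, s}
∂A = {u, r, t, p, q, v, s} minus {} = {u, r, t, p, q, v, s}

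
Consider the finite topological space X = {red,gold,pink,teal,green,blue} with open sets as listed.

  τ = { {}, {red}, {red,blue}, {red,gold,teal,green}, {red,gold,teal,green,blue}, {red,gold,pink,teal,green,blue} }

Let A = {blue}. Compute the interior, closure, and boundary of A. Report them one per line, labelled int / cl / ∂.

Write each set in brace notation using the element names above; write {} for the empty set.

U open, U⊆A: {}. int(A) = ⋃ = {}
X∖A={red,gold,pink,teal,green}, int(X∖A)={red,gold,teal,green}, hence cl(A)={pink,blue}
∂A: remove int from cl → {pink,blue}

int(A) = {}
cl(A)  = {pink,blue}
∂A     = {pink,blue}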